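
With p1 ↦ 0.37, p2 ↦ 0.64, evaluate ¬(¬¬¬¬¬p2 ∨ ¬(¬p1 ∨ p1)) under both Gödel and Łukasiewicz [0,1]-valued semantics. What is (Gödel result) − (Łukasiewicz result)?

Gödel evaluation:
  ¬p2: Gödel ¬ of 0.64 = 0 (operand ≠ 0)
  ¬¬p2: Gödel ¬ of 0 = 1 (operand is 0)
  ¬¬¬p2: Gödel ¬ of 1 = 0 (operand ≠ 0)
  ¬¬¬¬p2: Gödel ¬ of 0 = 1 (operand is 0)
  ¬¬¬¬¬p2: Gödel ¬ of 1 = 0 (operand ≠ 0)
  ¬p1: Gödel ¬ of 0.37 = 0 (operand ≠ 0)
  (¬p1 ∨ p1) = max(0, 0.37) = 0.37
  ¬(¬p1 ∨ p1): Gödel ¬ of 0.37 = 0 (operand ≠ 0)
  (¬¬¬¬¬p2 ∨ ¬(¬p1 ∨ p1)) = max(0, 0) = 0
  ¬(¬¬¬¬¬p2 ∨ ¬(¬p1 ∨ p1)): Gödel ¬ of 0 = 1 (operand is 0)
  Gödel value = 1
Łukasiewicz evaluation:
  ¬p2: Łukasiewicz ¬ gives 1 − 0.64 = 0.36
  ¬¬p2: Łukasiewicz ¬ gives 1 − 0.36 = 0.64
  ¬¬¬p2: Łukasiewicz ¬ gives 1 − 0.64 = 0.36
  ¬¬¬¬p2: Łukasiewicz ¬ gives 1 − 0.36 = 0.64
  ¬¬¬¬¬p2: Łukasiewicz ¬ gives 1 − 0.64 = 0.36
  ¬p1: Łukasiewicz ¬ gives 1 − 0.37 = 0.63
  (¬p1 ∨ p1) = max(0.63, 0.37) = 0.63
  ¬(¬p1 ∨ p1): Łukasiewicz ¬ gives 1 − 0.63 = 0.37
  (¬¬¬¬¬p2 ∨ ¬(¬p1 ∨ p1)) = max(0.36, 0.37) = 0.37
  ¬(¬¬¬¬¬p2 ∨ ¬(¬p1 ∨ p1)): Łukasiewicz ¬ gives 1 − 0.37 = 0.63
  Łukasiewicz value = 0.63
Difference: 1 − 0.63 = 0.37

0.37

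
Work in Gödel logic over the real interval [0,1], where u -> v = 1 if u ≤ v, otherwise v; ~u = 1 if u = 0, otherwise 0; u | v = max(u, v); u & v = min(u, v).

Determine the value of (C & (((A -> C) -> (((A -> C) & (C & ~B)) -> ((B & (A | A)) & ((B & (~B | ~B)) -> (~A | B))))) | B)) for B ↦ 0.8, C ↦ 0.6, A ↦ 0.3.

0.60

(A -> C): 0.3 ≤ 0.6, so result = 1
(A -> C): 0.3 ≤ 0.6, so result = 1
~B: Gödel ¬ of 0.8 = 0 (operand ≠ 0)
(C & ~B) = min(0.6, 0) = 0
((A -> C) & (C & ~B)) = min(1, 0) = 0
(A | A) = max(0.3, 0.3) = 0.3
(B & (A | A)) = min(0.8, 0.3) = 0.3
~B: Gödel ¬ of 0.8 = 0 (operand ≠ 0)
~B: Gödel ¬ of 0.8 = 0 (operand ≠ 0)
(~B | ~B) = max(0, 0) = 0
(B & (~B | ~B)) = min(0.8, 0) = 0
~A: Gödel ¬ of 0.3 = 0 (operand ≠ 0)
(~A | B) = max(0, 0.8) = 0.8
((B & (~B | ~B)) -> (~A | B)): 0 ≤ 0.8, so result = 1
((B & (A | A)) & ((B & (~B | ~B)) -> (~A | B))) = min(0.3, 1) = 0.3
(((A -> C) & (C & ~B)) -> ((B & (A | A)) & ((B & (~B | ~B)) -> (~A | B)))): 0 ≤ 0.3, so result = 1
((A -> C) -> (((A -> C) & (C & ~B)) -> ((B & (A | A)) & ((B & (~B | ~B)) -> (~A | B))))): 1 ≤ 1, so result = 1
(((A -> C) -> (((A -> C) & (C & ~B)) -> ((B & (A | A)) & ((B & (~B | ~B)) -> (~A | B))))) | B) = max(1, 0.8) = 1
(C & (((A -> C) -> (((A -> C) & (C & ~B)) -> ((B & (A | A)) & ((B & (~B | ~B)) -> (~A | B))))) | B)) = min(0.6, 1) = 0.6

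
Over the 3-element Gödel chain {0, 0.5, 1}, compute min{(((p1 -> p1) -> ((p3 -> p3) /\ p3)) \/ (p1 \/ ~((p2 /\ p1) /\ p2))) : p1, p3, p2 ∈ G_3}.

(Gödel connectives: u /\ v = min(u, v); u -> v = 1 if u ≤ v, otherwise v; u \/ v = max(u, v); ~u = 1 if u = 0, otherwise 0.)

0.50

The minimum is attained at p1 = 0.5, p3 = 0, p2 = 0.5:
  (p1 -> p1): 0.5 ≤ 0.5, so result = 1
  (p3 -> p3): 0 ≤ 0, so result = 1
  ((p3 -> p3) /\ p3) = min(1, 0) = 0
  ((p1 -> p1) -> ((p3 -> p3) /\ p3)): 1 > 0, so result = 0
  (p2 /\ p1) = min(0.5, 0.5) = 0.5
  ((p2 /\ p1) /\ p2) = min(0.5, 0.5) = 0.5
  ~((p2 /\ p1) /\ p2): Gödel ¬ of 0.5 = 0 (operand ≠ 0)
  (p1 \/ ~((p2 /\ p1) /\ p2)) = max(0.5, 0) = 0.5
  (((p1 -> p1) -> ((p3 -> p3) /\ p3)) \/ (p1 \/ ~((p2 /\ p1) /\ p2))) = max(0, 0.5) = 0.5
Checking all 27 assignments confirms none give a value below 0.50.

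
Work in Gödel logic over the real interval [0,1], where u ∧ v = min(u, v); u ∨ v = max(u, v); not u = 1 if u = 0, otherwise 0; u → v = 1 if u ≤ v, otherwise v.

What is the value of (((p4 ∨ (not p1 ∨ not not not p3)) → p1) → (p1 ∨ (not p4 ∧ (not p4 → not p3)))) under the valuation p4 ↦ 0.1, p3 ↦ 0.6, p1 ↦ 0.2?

not p1: Gödel ¬ of 0.2 = 0 (operand ≠ 0)
not p3: Gödel ¬ of 0.6 = 0 (operand ≠ 0)
not not p3: Gödel ¬ of 0 = 1 (operand is 0)
not not not p3: Gödel ¬ of 1 = 0 (operand ≠ 0)
(not p1 ∨ not not not p3) = max(0, 0) = 0
(p4 ∨ (not p1 ∨ not not not p3)) = max(0.1, 0) = 0.1
((p4 ∨ (not p1 ∨ not not not p3)) → p1): 0.1 ≤ 0.2, so result = 1
not p4: Gödel ¬ of 0.1 = 0 (operand ≠ 0)
not p4: Gödel ¬ of 0.1 = 0 (operand ≠ 0)
not p3: Gödel ¬ of 0.6 = 0 (operand ≠ 0)
(not p4 → not p3): 0 ≤ 0, so result = 1
(not p4 ∧ (not p4 → not p3)) = min(0, 1) = 0
(p1 ∨ (not p4 ∧ (not p4 → not p3))) = max(0.2, 0) = 0.2
(((p4 ∨ (not p1 ∨ not not not p3)) → p1) → (p1 ∨ (not p4 ∧ (not p4 → not p3)))): 1 > 0.2, so result = 0.2

0.20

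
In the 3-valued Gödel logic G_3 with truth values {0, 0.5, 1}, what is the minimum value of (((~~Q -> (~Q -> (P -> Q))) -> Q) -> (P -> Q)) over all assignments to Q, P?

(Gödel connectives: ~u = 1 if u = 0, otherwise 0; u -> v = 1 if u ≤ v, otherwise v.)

Every assignment gives 1. For instance at Q = 0, P = 0:
  ~Q: Gödel ¬ of 0 = 1 (operand is 0)
  ~~Q: Gödel ¬ of 1 = 0 (operand ≠ 0)
  ~Q: Gödel ¬ of 0 = 1 (operand is 0)
  (P -> Q): 0 ≤ 0, so result = 1
  (~Q -> (P -> Q)): 1 ≤ 1, so result = 1
  (~~Q -> (~Q -> (P -> Q))): 0 ≤ 1, so result = 1
  ((~~Q -> (~Q -> (P -> Q))) -> Q): 1 > 0, so result = 0
  (P -> Q): 0 ≤ 0, so result = 1
  (((~~Q -> (~Q -> (P -> Q))) -> Q) -> (P -> Q)): 0 ≤ 1, so result = 1
All 9 assignments give value 1 — the formula is a G_3-tautology.

1.00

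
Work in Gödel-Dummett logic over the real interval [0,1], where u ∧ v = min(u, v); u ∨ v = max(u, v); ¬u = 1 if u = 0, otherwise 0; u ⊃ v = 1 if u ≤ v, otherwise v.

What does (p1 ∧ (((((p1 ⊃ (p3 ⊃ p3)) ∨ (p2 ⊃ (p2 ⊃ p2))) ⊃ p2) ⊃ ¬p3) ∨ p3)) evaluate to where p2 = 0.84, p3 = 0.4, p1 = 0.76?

0.40

(p3 ⊃ p3): 0.4 ≤ 0.4, so result = 1
(p1 ⊃ (p3 ⊃ p3)): 0.76 ≤ 1, so result = 1
(p2 ⊃ p2): 0.84 ≤ 0.84, so result = 1
(p2 ⊃ (p2 ⊃ p2)): 0.84 ≤ 1, so result = 1
((p1 ⊃ (p3 ⊃ p3)) ∨ (p2 ⊃ (p2 ⊃ p2))) = max(1, 1) = 1
(((p1 ⊃ (p3 ⊃ p3)) ∨ (p2 ⊃ (p2 ⊃ p2))) ⊃ p2): 1 > 0.84, so result = 0.84
¬p3: Gödel ¬ of 0.4 = 0 (operand ≠ 0)
((((p1 ⊃ (p3 ⊃ p3)) ∨ (p2 ⊃ (p2 ⊃ p2))) ⊃ p2) ⊃ ¬p3): 0.84 > 0, so result = 0
(((((p1 ⊃ (p3 ⊃ p3)) ∨ (p2 ⊃ (p2 ⊃ p2))) ⊃ p2) ⊃ ¬p3) ∨ p3) = max(0, 0.4) = 0.4
(p1 ∧ (((((p1 ⊃ (p3 ⊃ p3)) ∨ (p2 ⊃ (p2 ⊃ p2))) ⊃ p2) ⊃ ¬p3) ∨ p3)) = min(0.76, 0.4) = 0.4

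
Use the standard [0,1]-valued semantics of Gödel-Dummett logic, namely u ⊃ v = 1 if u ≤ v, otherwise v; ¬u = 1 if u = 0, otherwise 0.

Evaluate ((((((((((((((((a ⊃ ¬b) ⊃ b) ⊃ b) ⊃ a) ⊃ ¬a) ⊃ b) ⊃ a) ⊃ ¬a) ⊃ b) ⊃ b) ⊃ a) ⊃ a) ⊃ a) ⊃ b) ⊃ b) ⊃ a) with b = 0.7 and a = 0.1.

0.10

¬b: Gödel ¬ of 0.7 = 0 (operand ≠ 0)
(a ⊃ ¬b): 0.1 > 0, so result = 0
((a ⊃ ¬b) ⊃ b): 0 ≤ 0.7, so result = 1
(((a ⊃ ¬b) ⊃ b) ⊃ b): 1 > 0.7, so result = 0.7
((((a ⊃ ¬b) ⊃ b) ⊃ b) ⊃ a): 0.7 > 0.1, so result = 0.1
¬a: Gödel ¬ of 0.1 = 0 (operand ≠ 0)
(((((a ⊃ ¬b) ⊃ b) ⊃ b) ⊃ a) ⊃ ¬a): 0.1 > 0, so result = 0
((((((a ⊃ ¬b) ⊃ b) ⊃ b) ⊃ a) ⊃ ¬a) ⊃ b): 0 ≤ 0.7, so result = 1
(((((((a ⊃ ¬b) ⊃ b) ⊃ b) ⊃ a) ⊃ ¬a) ⊃ b) ⊃ a): 1 > 0.1, so result = 0.1
¬a: Gödel ¬ of 0.1 = 0 (operand ≠ 0)
((((((((a ⊃ ¬b) ⊃ b) ⊃ b) ⊃ a) ⊃ ¬a) ⊃ b) ⊃ a) ⊃ ¬a): 0.1 > 0, so result = 0
(((((((((a ⊃ ¬b) ⊃ b) ⊃ b) ⊃ a) ⊃ ¬a) ⊃ b) ⊃ a) ⊃ ¬a) ⊃ b): 0 ≤ 0.7, so result = 1
((((((((((a ⊃ ¬b) ⊃ b) ⊃ b) ⊃ a) ⊃ ¬a) ⊃ b) ⊃ a) ⊃ ¬a) ⊃ b) ⊃ b): 1 > 0.7, so result = 0.7
(((((((((((a ⊃ ¬b) ⊃ b) ⊃ b) ⊃ a) ⊃ ¬a) ⊃ b) ⊃ a) ⊃ ¬a) ⊃ b) ⊃ b) ⊃ a): 0.7 > 0.1, so result = 0.1
((((((((((((a ⊃ ¬b) ⊃ b) ⊃ b) ⊃ a) ⊃ ¬a) ⊃ b) ⊃ a) ⊃ ¬a) ⊃ b) ⊃ b) ⊃ a) ⊃ a): 0.1 ≤ 0.1, so result = 1
(((((((((((((a ⊃ ¬b) ⊃ b) ⊃ b) ⊃ a) ⊃ ¬a) ⊃ b) ⊃ a) ⊃ ¬a) ⊃ b) ⊃ b) ⊃ a) ⊃ a) ⊃ a): 1 > 0.1, so result = 0.1
((((((((((((((a ⊃ ¬b) ⊃ b) ⊃ b) ⊃ a) ⊃ ¬a) ⊃ b) ⊃ a) ⊃ ¬a) ⊃ b) ⊃ b) ⊃ a) ⊃ a) ⊃ a) ⊃ b): 0.1 ≤ 0.7, so result = 1
(((((((((((((((a ⊃ ¬b) ⊃ b) ⊃ b) ⊃ a) ⊃ ¬a) ⊃ b) ⊃ a) ⊃ ¬a) ⊃ b) ⊃ b) ⊃ a) ⊃ a) ⊃ a) ⊃ b) ⊃ b): 1 > 0.7, so result = 0.7
((((((((((((((((a ⊃ ¬b) ⊃ b) ⊃ b) ⊃ a) ⊃ ¬a) ⊃ b) ⊃ a) ⊃ ¬a) ⊃ b) ⊃ b) ⊃ a) ⊃ a) ⊃ a) ⊃ b) ⊃ b) ⊃ a): 0.7 > 0.1, so result = 0.1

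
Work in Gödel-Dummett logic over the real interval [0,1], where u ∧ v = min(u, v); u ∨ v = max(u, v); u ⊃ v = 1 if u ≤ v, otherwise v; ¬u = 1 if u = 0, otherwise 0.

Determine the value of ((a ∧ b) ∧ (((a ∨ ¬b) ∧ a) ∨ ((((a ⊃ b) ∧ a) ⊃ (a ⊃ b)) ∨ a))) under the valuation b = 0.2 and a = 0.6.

0.20

(a ∧ b) = min(0.6, 0.2) = 0.2
¬b: Gödel ¬ of 0.2 = 0 (operand ≠ 0)
(a ∨ ¬b) = max(0.6, 0) = 0.6
((a ∨ ¬b) ∧ a) = min(0.6, 0.6) = 0.6
(a ⊃ b): 0.6 > 0.2, so result = 0.2
((a ⊃ b) ∧ a) = min(0.2, 0.6) = 0.2
(a ⊃ b): 0.6 > 0.2, so result = 0.2
(((a ⊃ b) ∧ a) ⊃ (a ⊃ b)): 0.2 ≤ 0.2, so result = 1
((((a ⊃ b) ∧ a) ⊃ (a ⊃ b)) ∨ a) = max(1, 0.6) = 1
(((a ∨ ¬b) ∧ a) ∨ ((((a ⊃ b) ∧ a) ⊃ (a ⊃ b)) ∨ a)) = max(0.6, 1) = 1
((a ∧ b) ∧ (((a ∨ ¬b) ∧ a) ∨ ((((a ⊃ b) ∧ a) ⊃ (a ⊃ b)) ∨ a))) = min(0.2, 1) = 0.2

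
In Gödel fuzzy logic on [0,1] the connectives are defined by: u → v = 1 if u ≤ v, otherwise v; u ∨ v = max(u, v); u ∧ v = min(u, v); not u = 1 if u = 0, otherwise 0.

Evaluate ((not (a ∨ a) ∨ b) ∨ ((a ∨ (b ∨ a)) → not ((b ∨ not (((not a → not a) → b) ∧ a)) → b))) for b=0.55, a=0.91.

(a ∨ a) = max(0.91, 0.91) = 0.91
not (a ∨ a): Gödel ¬ of 0.91 = 0 (operand ≠ 0)
(not (a ∨ a) ∨ b) = max(0, 0.55) = 0.55
(b ∨ a) = max(0.55, 0.91) = 0.91
(a ∨ (b ∨ a)) = max(0.91, 0.91) = 0.91
not a: Gödel ¬ of 0.91 = 0 (operand ≠ 0)
not a: Gödel ¬ of 0.91 = 0 (operand ≠ 0)
(not a → not a): 0 ≤ 0, so result = 1
((not a → not a) → b): 1 > 0.55, so result = 0.55
(((not a → not a) → b) ∧ a) = min(0.55, 0.91) = 0.55
not (((not a → not a) → b) ∧ a): Gödel ¬ of 0.55 = 0 (operand ≠ 0)
(b ∨ not (((not a → not a) → b) ∧ a)) = max(0.55, 0) = 0.55
((b ∨ not (((not a → not a) → b) ∧ a)) → b): 0.55 ≤ 0.55, so result = 1
not ((b ∨ not (((not a → not a) → b) ∧ a)) → b): Gödel ¬ of 1 = 0 (operand ≠ 0)
((a ∨ (b ∨ a)) → not ((b ∨ not (((not a → not a) → b) ∧ a)) → b)): 0.91 > 0, so result = 0
((not (a ∨ a) ∨ b) ∨ ((a ∨ (b ∨ a)) → not ((b ∨ not (((not a → not a) → b) ∧ a)) → b))) = max(0.55, 0) = 0.55

0.55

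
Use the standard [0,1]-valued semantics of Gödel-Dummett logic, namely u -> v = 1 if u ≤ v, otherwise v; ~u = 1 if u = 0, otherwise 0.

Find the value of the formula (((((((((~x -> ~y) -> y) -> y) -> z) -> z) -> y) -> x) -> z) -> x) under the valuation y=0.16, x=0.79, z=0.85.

0.79

~x: Gödel ¬ of 0.79 = 0 (operand ≠ 0)
~y: Gödel ¬ of 0.16 = 0 (operand ≠ 0)
(~x -> ~y): 0 ≤ 0, so result = 1
((~x -> ~y) -> y): 1 > 0.16, so result = 0.16
(((~x -> ~y) -> y) -> y): 0.16 ≤ 0.16, so result = 1
((((~x -> ~y) -> y) -> y) -> z): 1 > 0.85, so result = 0.85
(((((~x -> ~y) -> y) -> y) -> z) -> z): 0.85 ≤ 0.85, so result = 1
((((((~x -> ~y) -> y) -> y) -> z) -> z) -> y): 1 > 0.16, so result = 0.16
(((((((~x -> ~y) -> y) -> y) -> z) -> z) -> y) -> x): 0.16 ≤ 0.79, so result = 1
((((((((~x -> ~y) -> y) -> y) -> z) -> z) -> y) -> x) -> z): 1 > 0.85, so result = 0.85
(((((((((~x -> ~y) -> y) -> y) -> z) -> z) -> y) -> x) -> z) -> x): 0.85 > 0.79, so result = 0.79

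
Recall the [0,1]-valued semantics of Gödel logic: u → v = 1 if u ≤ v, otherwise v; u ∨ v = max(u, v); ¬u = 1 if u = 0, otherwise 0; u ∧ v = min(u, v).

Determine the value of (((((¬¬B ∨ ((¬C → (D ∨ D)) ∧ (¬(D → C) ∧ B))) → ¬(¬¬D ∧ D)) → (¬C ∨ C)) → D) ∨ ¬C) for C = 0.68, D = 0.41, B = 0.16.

0.41

¬B: Gödel ¬ of 0.16 = 0 (operand ≠ 0)
¬¬B: Gödel ¬ of 0 = 1 (operand is 0)
¬C: Gödel ¬ of 0.68 = 0 (operand ≠ 0)
(D ∨ D) = max(0.41, 0.41) = 0.41
(¬C → (D ∨ D)): 0 ≤ 0.41, so result = 1
(D → C): 0.41 ≤ 0.68, so result = 1
¬(D → C): Gödel ¬ of 1 = 0 (operand ≠ 0)
(¬(D → C) ∧ B) = min(0, 0.16) = 0
((¬C → (D ∨ D)) ∧ (¬(D → C) ∧ B)) = min(1, 0) = 0
(¬¬B ∨ ((¬C → (D ∨ D)) ∧ (¬(D → C) ∧ B))) = max(1, 0) = 1
¬D: Gödel ¬ of 0.41 = 0 (operand ≠ 0)
¬¬D: Gödel ¬ of 0 = 1 (operand is 0)
(¬¬D ∧ D) = min(1, 0.41) = 0.41
¬(¬¬D ∧ D): Gödel ¬ of 0.41 = 0 (operand ≠ 0)
((¬¬B ∨ ((¬C → (D ∨ D)) ∧ (¬(D → C) ∧ B))) → ¬(¬¬D ∧ D)): 1 > 0, so result = 0
¬C: Gödel ¬ of 0.68 = 0 (operand ≠ 0)
(¬C ∨ C) = max(0, 0.68) = 0.68
(((¬¬B ∨ ((¬C → (D ∨ D)) ∧ (¬(D → C) ∧ B))) → ¬(¬¬D ∧ D)) → (¬C ∨ C)): 0 ≤ 0.68, so result = 1
((((¬¬B ∨ ((¬C → (D ∨ D)) ∧ (¬(D → C) ∧ B))) → ¬(¬¬D ∧ D)) → (¬C ∨ C)) → D): 1 > 0.41, so result = 0.41
¬C: Gödel ¬ of 0.68 = 0 (operand ≠ 0)
(((((¬¬B ∨ ((¬C → (D ∨ D)) ∧ (¬(D → C) ∧ B))) → ¬(¬¬D ∧ D)) → (¬C ∨ C)) → D) ∨ ¬C) = max(0.41, 0) = 0.41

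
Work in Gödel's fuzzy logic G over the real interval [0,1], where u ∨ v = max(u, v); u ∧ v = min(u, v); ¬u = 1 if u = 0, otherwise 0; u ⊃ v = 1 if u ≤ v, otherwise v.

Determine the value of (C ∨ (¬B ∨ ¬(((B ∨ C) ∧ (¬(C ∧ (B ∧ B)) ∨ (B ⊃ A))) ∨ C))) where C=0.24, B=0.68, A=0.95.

0.24

¬B: Gödel ¬ of 0.68 = 0 (operand ≠ 0)
(B ∨ C) = max(0.68, 0.24) = 0.68
(B ∧ B) = min(0.68, 0.68) = 0.68
(C ∧ (B ∧ B)) = min(0.24, 0.68) = 0.24
¬(C ∧ (B ∧ B)): Gödel ¬ of 0.24 = 0 (operand ≠ 0)
(B ⊃ A): 0.68 ≤ 0.95, so result = 1
(¬(C ∧ (B ∧ B)) ∨ (B ⊃ A)) = max(0, 1) = 1
((B ∨ C) ∧ (¬(C ∧ (B ∧ B)) ∨ (B ⊃ A))) = min(0.68, 1) = 0.68
(((B ∨ C) ∧ (¬(C ∧ (B ∧ B)) ∨ (B ⊃ A))) ∨ C) = max(0.68, 0.24) = 0.68
¬(((B ∨ C) ∧ (¬(C ∧ (B ∧ B)) ∨ (B ⊃ A))) ∨ C): Gödel ¬ of 0.68 = 0 (operand ≠ 0)
(¬B ∨ ¬(((B ∨ C) ∧ (¬(C ∧ (B ∧ B)) ∨ (B ⊃ A))) ∨ C)) = max(0, 0) = 0
(C ∨ (¬B ∨ ¬(((B ∨ C) ∧ (¬(C ∧ (B ∧ B)) ∨ (B ⊃ A))) ∨ C))) = max(0.24, 0) = 0.24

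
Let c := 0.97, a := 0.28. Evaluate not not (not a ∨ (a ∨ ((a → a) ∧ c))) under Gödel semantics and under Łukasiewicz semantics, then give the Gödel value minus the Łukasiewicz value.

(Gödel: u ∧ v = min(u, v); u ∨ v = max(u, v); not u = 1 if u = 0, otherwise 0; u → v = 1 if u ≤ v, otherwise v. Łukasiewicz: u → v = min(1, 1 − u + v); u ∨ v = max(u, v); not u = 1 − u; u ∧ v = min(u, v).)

Gödel evaluation:
  not a: Gödel ¬ of 0.28 = 0 (operand ≠ 0)
  (a → a): 0.28 ≤ 0.28, so result = 1
  ((a → a) ∧ c) = min(1, 0.97) = 0.97
  (a ∨ ((a → a) ∧ c)) = max(0.28, 0.97) = 0.97
  (not a ∨ (a ∨ ((a → a) ∧ c))) = max(0, 0.97) = 0.97
  not (not a ∨ (a ∨ ((a → a) ∧ c))): Gödel ¬ of 0.97 = 0 (operand ≠ 0)
  not not (not a ∨ (a ∨ ((a → a) ∧ c))): Gödel ¬ of 0 = 1 (operand is 0)
  Gödel value = 1
Łukasiewicz evaluation:
  not a: Łukasiewicz ¬ gives 1 − 0.28 = 0.72
  (a → a): min(1, 1 − 0.28 + 0.28) = 1
  ((a → a) ∧ c) = min(1, 0.97) = 0.97
  (a ∨ ((a → a) ∧ c)) = max(0.28, 0.97) = 0.97
  (not a ∨ (a ∨ ((a → a) ∧ c))) = max(0.72, 0.97) = 0.97
  not (not a ∨ (a ∨ ((a → a) ∧ c))): Łukasiewicz ¬ gives 1 − 0.97 = 0.03
  not not (not a ∨ (a ∨ ((a → a) ∧ c))): Łukasiewicz ¬ gives 1 − 0.03 = 0.97
  Łukasiewicz value = 0.97
Difference: 1 − 0.97 = 0.03

0.03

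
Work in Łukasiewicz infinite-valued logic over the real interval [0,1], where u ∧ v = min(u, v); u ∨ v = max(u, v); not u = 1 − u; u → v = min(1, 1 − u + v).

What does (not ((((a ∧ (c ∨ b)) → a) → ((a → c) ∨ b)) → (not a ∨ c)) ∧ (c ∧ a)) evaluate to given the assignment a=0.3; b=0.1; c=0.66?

0.30

(c ∨ b) = max(0.66, 0.1) = 0.66
(a ∧ (c ∨ b)) = min(0.3, 0.66) = 0.3
((a ∧ (c ∨ b)) → a): min(1, 1 − 0.3 + 0.3) = 1
(a → c): min(1, 1 − 0.3 + 0.66) = 1
((a → c) ∨ b) = max(1, 0.1) = 1
(((a ∧ (c ∨ b)) → a) → ((a → c) ∨ b)): min(1, 1 − 1 + 1) = 1
not a: Łukasiewicz ¬ gives 1 − 0.3 = 0.7
(not a ∨ c) = max(0.7, 0.66) = 0.7
((((a ∧ (c ∨ b)) → a) → ((a → c) ∨ b)) → (not a ∨ c)): min(1, 1 − 1 + 0.7) = 0.7
not ((((a ∧ (c ∨ b)) → a) → ((a → c) ∨ b)) → (not a ∨ c)): Łukasiewicz ¬ gives 1 − 0.7 = 0.3
(c ∧ a) = min(0.66, 0.3) = 0.3
(not ((((a ∧ (c ∨ b)) → a) → ((a → c) ∨ b)) → (not a ∨ c)) ∧ (c ∧ a)) = min(0.3, 0.3) = 0.3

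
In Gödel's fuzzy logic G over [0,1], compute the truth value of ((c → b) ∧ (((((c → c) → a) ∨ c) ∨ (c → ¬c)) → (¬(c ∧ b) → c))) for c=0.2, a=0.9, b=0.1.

0.10

(c → b): 0.2 > 0.1, so result = 0.1
(c → c): 0.2 ≤ 0.2, so result = 1
((c → c) → a): 1 > 0.9, so result = 0.9
(((c → c) → a) ∨ c) = max(0.9, 0.2) = 0.9
¬c: Gödel ¬ of 0.2 = 0 (operand ≠ 0)
(c → ¬c): 0.2 > 0, so result = 0
((((c → c) → a) ∨ c) ∨ (c → ¬c)) = max(0.9, 0) = 0.9
(c ∧ b) = min(0.2, 0.1) = 0.1
¬(c ∧ b): Gödel ¬ of 0.1 = 0 (operand ≠ 0)
(¬(c ∧ b) → c): 0 ≤ 0.2, so result = 1
(((((c → c) → a) ∨ c) ∨ (c → ¬c)) → (¬(c ∧ b) → c)): 0.9 ≤ 1, so result = 1
((c → b) ∧ (((((c → c) → a) ∨ c) ∨ (c → ¬c)) → (¬(c ∧ b) → c))) = min(0.1, 1) = 0.1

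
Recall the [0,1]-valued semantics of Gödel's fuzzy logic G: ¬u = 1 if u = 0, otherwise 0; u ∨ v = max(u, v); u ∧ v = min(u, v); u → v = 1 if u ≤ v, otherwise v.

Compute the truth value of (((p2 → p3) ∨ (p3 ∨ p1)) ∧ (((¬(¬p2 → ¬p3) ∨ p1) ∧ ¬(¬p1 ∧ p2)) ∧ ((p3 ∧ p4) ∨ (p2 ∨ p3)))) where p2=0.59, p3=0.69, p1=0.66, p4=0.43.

0.66

(p2 → p3): 0.59 ≤ 0.69, so result = 1
(p3 ∨ p1) = max(0.69, 0.66) = 0.69
((p2 → p3) ∨ (p3 ∨ p1)) = max(1, 0.69) = 1
¬p2: Gödel ¬ of 0.59 = 0 (operand ≠ 0)
¬p3: Gödel ¬ of 0.69 = 0 (operand ≠ 0)
(¬p2 → ¬p3): 0 ≤ 0, so result = 1
¬(¬p2 → ¬p3): Gödel ¬ of 1 = 0 (operand ≠ 0)
(¬(¬p2 → ¬p3) ∨ p1) = max(0, 0.66) = 0.66
¬p1: Gödel ¬ of 0.66 = 0 (operand ≠ 0)
(¬p1 ∧ p2) = min(0, 0.59) = 0
¬(¬p1 ∧ p2): Gödel ¬ of 0 = 1 (operand is 0)
((¬(¬p2 → ¬p3) ∨ p1) ∧ ¬(¬p1 ∧ p2)) = min(0.66, 1) = 0.66
(p3 ∧ p4) = min(0.69, 0.43) = 0.43
(p2 ∨ p3) = max(0.59, 0.69) = 0.69
((p3 ∧ p4) ∨ (p2 ∨ p3)) = max(0.43, 0.69) = 0.69
(((¬(¬p2 → ¬p3) ∨ p1) ∧ ¬(¬p1 ∧ p2)) ∧ ((p3 ∧ p4) ∨ (p2 ∨ p3))) = min(0.66, 0.69) = 0.66
(((p2 → p3) ∨ (p3 ∨ p1)) ∧ (((¬(¬p2 → ¬p3) ∨ p1) ∧ ¬(¬p1 ∧ p2)) ∧ ((p3 ∧ p4) ∨ (p2 ∨ p3)))) = min(1, 0.66) = 0.66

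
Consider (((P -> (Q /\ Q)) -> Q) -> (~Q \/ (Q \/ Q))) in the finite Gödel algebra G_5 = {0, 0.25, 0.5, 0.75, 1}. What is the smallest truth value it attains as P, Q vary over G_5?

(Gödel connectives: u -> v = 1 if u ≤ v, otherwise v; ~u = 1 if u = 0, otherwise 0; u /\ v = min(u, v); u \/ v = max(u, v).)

The minimum is attained at P = 0.5, Q = 0.25:
  (Q /\ Q) = min(0.25, 0.25) = 0.25
  (P -> (Q /\ Q)): 0.5 > 0.25, so result = 0.25
  ((P -> (Q /\ Q)) -> Q): 0.25 ≤ 0.25, so result = 1
  ~Q: Gödel ¬ of 0.25 = 0 (operand ≠ 0)
  (Q \/ Q) = max(0.25, 0.25) = 0.25
  (~Q \/ (Q \/ Q)) = max(0, 0.25) = 0.25
  (((P -> (Q /\ Q)) -> Q) -> (~Q \/ (Q \/ Q))): 1 > 0.25, so result = 0.25
Checking all 25 assignments confirms none give a value below 0.25.

0.25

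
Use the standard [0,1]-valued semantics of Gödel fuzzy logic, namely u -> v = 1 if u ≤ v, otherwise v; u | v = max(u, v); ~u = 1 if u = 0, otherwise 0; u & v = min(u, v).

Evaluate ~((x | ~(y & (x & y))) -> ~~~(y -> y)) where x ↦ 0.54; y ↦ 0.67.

(x & y) = min(0.54, 0.67) = 0.54
(y & (x & y)) = min(0.67, 0.54) = 0.54
~(y & (x & y)): Gödel ¬ of 0.54 = 0 (operand ≠ 0)
(x | ~(y & (x & y))) = max(0.54, 0) = 0.54
(y -> y): 0.67 ≤ 0.67, so result = 1
~(y -> y): Gödel ¬ of 1 = 0 (operand ≠ 0)
~~(y -> y): Gödel ¬ of 0 = 1 (operand is 0)
~~~(y -> y): Gödel ¬ of 1 = 0 (operand ≠ 0)
((x | ~(y & (x & y))) -> ~~~(y -> y)): 0.54 > 0, so result = 0
~((x | ~(y & (x & y))) -> ~~~(y -> y)): Gödel ¬ of 0 = 1 (operand is 0)

1.00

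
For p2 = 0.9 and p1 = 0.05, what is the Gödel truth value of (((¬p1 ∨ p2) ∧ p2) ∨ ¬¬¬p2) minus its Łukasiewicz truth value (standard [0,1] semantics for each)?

Gödel evaluation:
  ¬p1: Gödel ¬ of 0.05 = 0 (operand ≠ 0)
  (¬p1 ∨ p2) = max(0, 0.9) = 0.9
  ((¬p1 ∨ p2) ∧ p2) = min(0.9, 0.9) = 0.9
  ¬p2: Gödel ¬ of 0.9 = 0 (operand ≠ 0)
  ¬¬p2: Gödel ¬ of 0 = 1 (operand is 0)
  ¬¬¬p2: Gödel ¬ of 1 = 0 (operand ≠ 0)
  (((¬p1 ∨ p2) ∧ p2) ∨ ¬¬¬p2) = max(0.9, 0) = 0.9
  Gödel value = 0.9
Łukasiewicz evaluation:
  ¬p1: Łukasiewicz ¬ gives 1 − 0.05 = 0.95
  (¬p1 ∨ p2) = max(0.95, 0.9) = 0.95
  ((¬p1 ∨ p2) ∧ p2) = min(0.95, 0.9) = 0.9
  ¬p2: Łukasiewicz ¬ gives 1 − 0.9 = 0.1
  ¬¬p2: Łukasiewicz ¬ gives 1 − 0.1 = 0.9
  ¬¬¬p2: Łukasiewicz ¬ gives 1 − 0.9 = 0.1
  (((¬p1 ∨ p2) ∧ p2) ∨ ¬¬¬p2) = max(0.9, 0.1) = 0.9
  Łukasiewicz value = 0.9
Difference: 0.9 − 0.9 = 0.00

0.00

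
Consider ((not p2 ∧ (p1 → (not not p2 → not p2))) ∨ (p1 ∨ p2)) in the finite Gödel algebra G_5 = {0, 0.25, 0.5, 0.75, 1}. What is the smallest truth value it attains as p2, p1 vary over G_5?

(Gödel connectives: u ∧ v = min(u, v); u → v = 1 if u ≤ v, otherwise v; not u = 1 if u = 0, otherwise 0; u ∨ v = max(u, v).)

0.25

The minimum is attained at p2 = 0.25, p1 = 0:
  not p2: Gödel ¬ of 0.25 = 0 (operand ≠ 0)
  not p2: Gödel ¬ of 0.25 = 0 (operand ≠ 0)
  not not p2: Gödel ¬ of 0 = 1 (operand is 0)
  not p2: Gödel ¬ of 0.25 = 0 (operand ≠ 0)
  (not not p2 → not p2): 1 > 0, so result = 0
  (p1 → (not not p2 → not p2)): 0 ≤ 0, so result = 1
  (not p2 ∧ (p1 → (not not p2 → not p2))) = min(0, 1) = 0
  (p1 ∨ p2) = max(0, 0.25) = 0.25
  ((not p2 ∧ (p1 → (not not p2 → not p2))) ∨ (p1 ∨ p2)) = max(0, 0.25) = 0.25
Checking all 25 assignments confirms none give a value below 0.25.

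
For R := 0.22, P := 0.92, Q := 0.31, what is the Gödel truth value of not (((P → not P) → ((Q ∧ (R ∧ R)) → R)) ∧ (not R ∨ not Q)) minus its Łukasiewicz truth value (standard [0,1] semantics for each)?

0.78

Gödel evaluation:
  not P: Gödel ¬ of 0.92 = 0 (operand ≠ 0)
  (P → not P): 0.92 > 0, so result = 0
  (R ∧ R) = min(0.22, 0.22) = 0.22
  (Q ∧ (R ∧ R)) = min(0.31, 0.22) = 0.22
  ((Q ∧ (R ∧ R)) → R): 0.22 ≤ 0.22, so result = 1
  ((P → not P) → ((Q ∧ (R ∧ R)) → R)): 0 ≤ 1, so result = 1
  not R: Gödel ¬ of 0.22 = 0 (operand ≠ 0)
  not Q: Gödel ¬ of 0.31 = 0 (operand ≠ 0)
  (not R ∨ not Q) = max(0, 0) = 0
  (((P → not P) → ((Q ∧ (R ∧ R)) → R)) ∧ (not R ∨ not Q)) = min(1, 0) = 0
  not (((P → not P) → ((Q ∧ (R ∧ R)) → R)) ∧ (not R ∨ not Q)): Gödel ¬ of 0 = 1 (operand is 0)
  Gödel value = 1
Łukasiewicz evaluation:
  not P: Łukasiewicz ¬ gives 1 − 0.92 = 0.08
  (P → not P): min(1, 1 − 0.92 + 0.08) = 0.16
  (R ∧ R) = min(0.22, 0.22) = 0.22
  (Q ∧ (R ∧ R)) = min(0.31, 0.22) = 0.22
  ((Q ∧ (R ∧ R)) → R): min(1, 1 − 0.22 + 0.22) = 1
  ((P → not P) → ((Q ∧ (R ∧ R)) → R)): min(1, 1 − 0.16 + 1) = 1
  not R: Łukasiewicz ¬ gives 1 − 0.22 = 0.78
  not Q: Łukasiewicz ¬ gives 1 − 0.31 = 0.69
  (not R ∨ not Q) = max(0.78, 0.69) = 0.78
  (((P → not P) → ((Q ∧ (R ∧ R)) → R)) ∧ (not R ∨ not Q)) = min(1, 0.78) = 0.78
  not (((P → not P) → ((Q ∧ (R ∧ R)) → R)) ∧ (not R ∨ not Q)): Łukasiewicz ¬ gives 1 − 0.78 = 0.22
  Łukasiewicz value = 0.22
Difference: 1 − 0.22 = 0.78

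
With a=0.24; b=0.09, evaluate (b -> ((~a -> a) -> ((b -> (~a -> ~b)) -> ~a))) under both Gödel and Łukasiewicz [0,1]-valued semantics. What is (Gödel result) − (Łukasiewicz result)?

-1.00

Gödel evaluation:
  ~a: Gödel ¬ of 0.24 = 0 (operand ≠ 0)
  (~a -> a): 0 ≤ 0.24, so result = 1
  ~a: Gödel ¬ of 0.24 = 0 (operand ≠ 0)
  ~b: Gödel ¬ of 0.09 = 0 (operand ≠ 0)
  (~a -> ~b): 0 ≤ 0, so result = 1
  (b -> (~a -> ~b)): 0.09 ≤ 1, so result = 1
  ~a: Gödel ¬ of 0.24 = 0 (operand ≠ 0)
  ((b -> (~a -> ~b)) -> ~a): 1 > 0, so result = 0
  ((~a -> a) -> ((b -> (~a -> ~b)) -> ~a)): 1 > 0, so result = 0
  (b -> ((~a -> a) -> ((b -> (~a -> ~b)) -> ~a))): 0.09 > 0, so result = 0
  Gödel value = 0
Łukasiewicz evaluation:
  ~a: Łukasiewicz ¬ gives 1 − 0.24 = 0.76
  (~a -> a): min(1, 1 − 0.76 + 0.24) = 0.48
  ~a: Łukasiewicz ¬ gives 1 − 0.24 = 0.76
  ~b: Łukasiewicz ¬ gives 1 − 0.09 = 0.91
  (~a -> ~b): min(1, 1 − 0.76 + 0.91) = 1
  (b -> (~a -> ~b)): min(1, 1 − 0.09 + 1) = 1
  ~a: Łukasiewicz ¬ gives 1 − 0.24 = 0.76
  ((b -> (~a -> ~b)) -> ~a): min(1, 1 − 1 + 0.76) = 0.76
  ((~a -> a) -> ((b -> (~a -> ~b)) -> ~a)): min(1, 1 − 0.48 + 0.76) = 1
  (b -> ((~a -> a) -> ((b -> (~a -> ~b)) -> ~a))): min(1, 1 − 0.09 + 1) = 1
  Łukasiewicz value = 1
Difference: 0 − 1 = -1.00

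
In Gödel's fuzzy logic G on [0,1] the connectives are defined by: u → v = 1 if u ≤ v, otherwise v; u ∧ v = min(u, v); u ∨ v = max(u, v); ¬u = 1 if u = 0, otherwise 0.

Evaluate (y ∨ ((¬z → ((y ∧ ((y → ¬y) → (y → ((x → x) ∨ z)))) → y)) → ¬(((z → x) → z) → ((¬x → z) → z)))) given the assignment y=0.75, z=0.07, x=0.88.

¬z: Gödel ¬ of 0.07 = 0 (operand ≠ 0)
¬y: Gödel ¬ of 0.75 = 0 (operand ≠ 0)
(y → ¬y): 0.75 > 0, so result = 0
(x → x): 0.88 ≤ 0.88, so result = 1
((x → x) ∨ z) = max(1, 0.07) = 1
(y → ((x → x) ∨ z)): 0.75 ≤ 1, so result = 1
((y → ¬y) → (y → ((x → x) ∨ z))): 0 ≤ 1, so result = 1
(y ∧ ((y → ¬y) → (y → ((x → x) ∨ z)))) = min(0.75, 1) = 0.75
((y ∧ ((y → ¬y) → (y → ((x → x) ∨ z)))) → y): 0.75 ≤ 0.75, so result = 1
(¬z → ((y ∧ ((y → ¬y) → (y → ((x → x) ∨ z)))) → y)): 0 ≤ 1, so result = 1
(z → x): 0.07 ≤ 0.88, so result = 1
((z → x) → z): 1 > 0.07, so result = 0.07
¬x: Gödel ¬ of 0.88 = 0 (operand ≠ 0)
(¬x → z): 0 ≤ 0.07, so result = 1
((¬x → z) → z): 1 > 0.07, so result = 0.07
(((z → x) → z) → ((¬x → z) → z)): 0.07 ≤ 0.07, so result = 1
¬(((z → x) → z) → ((¬x → z) → z)): Gödel ¬ of 1 = 0 (operand ≠ 0)
((¬z → ((y ∧ ((y → ¬y) → (y → ((x → x) ∨ z)))) → y)) → ¬(((z → x) → z) → ((¬x → z) → z))): 1 > 0, so result = 0
(y ∨ ((¬z → ((y ∧ ((y → ¬y) → (y → ((x → x) ∨ z)))) → y)) → ¬(((z → x) → z) → ((¬x → z) → z)))) = max(0.75, 0) = 0.75

0.75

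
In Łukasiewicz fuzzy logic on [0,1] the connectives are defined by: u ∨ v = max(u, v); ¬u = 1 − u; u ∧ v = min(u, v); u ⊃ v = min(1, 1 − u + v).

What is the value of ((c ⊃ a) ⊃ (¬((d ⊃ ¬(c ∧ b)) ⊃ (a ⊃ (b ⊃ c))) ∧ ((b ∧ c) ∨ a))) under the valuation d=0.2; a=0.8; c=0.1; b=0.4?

0.10

(c ⊃ a): min(1, 1 − 0.1 + 0.8) = 1
(c ∧ b) = min(0.1, 0.4) = 0.1
¬(c ∧ b): Łukasiewicz ¬ gives 1 − 0.1 = 0.9
(d ⊃ ¬(c ∧ b)): min(1, 1 − 0.2 + 0.9) = 1
(b ⊃ c): min(1, 1 − 0.4 + 0.1) = 0.7
(a ⊃ (b ⊃ c)): min(1, 1 − 0.8 + 0.7) = 0.9
((d ⊃ ¬(c ∧ b)) ⊃ (a ⊃ (b ⊃ c))): min(1, 1 − 1 + 0.9) = 0.9
¬((d ⊃ ¬(c ∧ b)) ⊃ (a ⊃ (b ⊃ c))): Łukasiewicz ¬ gives 1 − 0.9 = 0.1
(b ∧ c) = min(0.4, 0.1) = 0.1
((b ∧ c) ∨ a) = max(0.1, 0.8) = 0.8
(¬((d ⊃ ¬(c ∧ b)) ⊃ (a ⊃ (b ⊃ c))) ∧ ((b ∧ c) ∨ a)) = min(0.1, 0.8) = 0.1
((c ⊃ a) ⊃ (¬((d ⊃ ¬(c ∧ b)) ⊃ (a ⊃ (b ⊃ c))) ∧ ((b ∧ c) ∨ a))): min(1, 1 − 1 + 0.1) = 0.1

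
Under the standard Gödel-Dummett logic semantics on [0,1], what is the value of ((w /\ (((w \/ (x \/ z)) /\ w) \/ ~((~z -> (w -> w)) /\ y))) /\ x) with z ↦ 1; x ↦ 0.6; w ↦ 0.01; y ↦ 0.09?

0.01

(x \/ z) = max(0.6, 1) = 1
(w \/ (x \/ z)) = max(0.01, 1) = 1
((w \/ (x \/ z)) /\ w) = min(1, 0.01) = 0.01
~z: Gödel ¬ of 1 = 0 (operand ≠ 0)
(w -> w): 0.01 ≤ 0.01, so result = 1
(~z -> (w -> w)): 0 ≤ 1, so result = 1
((~z -> (w -> w)) /\ y) = min(1, 0.09) = 0.09
~((~z -> (w -> w)) /\ y): Gödel ¬ of 0.09 = 0 (operand ≠ 0)
(((w \/ (x \/ z)) /\ w) \/ ~((~z -> (w -> w)) /\ y)) = max(0.01, 0) = 0.01
(w /\ (((w \/ (x \/ z)) /\ w) \/ ~((~z -> (w -> w)) /\ y))) = min(0.01, 0.01) = 0.01
((w /\ (((w \/ (x \/ z)) /\ w) \/ ~((~z -> (w -> w)) /\ y))) /\ x) = min(0.01, 0.6) = 0.01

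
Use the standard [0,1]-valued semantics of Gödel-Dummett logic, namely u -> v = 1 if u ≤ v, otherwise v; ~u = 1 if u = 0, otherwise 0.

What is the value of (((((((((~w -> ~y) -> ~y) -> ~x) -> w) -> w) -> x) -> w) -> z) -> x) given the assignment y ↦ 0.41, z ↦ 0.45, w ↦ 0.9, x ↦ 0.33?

0.33

~w: Gödel ¬ of 0.9 = 0 (operand ≠ 0)
~y: Gödel ¬ of 0.41 = 0 (operand ≠ 0)
(~w -> ~y): 0 ≤ 0, so result = 1
~y: Gödel ¬ of 0.41 = 0 (operand ≠ 0)
((~w -> ~y) -> ~y): 1 > 0, so result = 0
~x: Gödel ¬ of 0.33 = 0 (operand ≠ 0)
(((~w -> ~y) -> ~y) -> ~x): 0 ≤ 0, so result = 1
((((~w -> ~y) -> ~y) -> ~x) -> w): 1 > 0.9, so result = 0.9
(((((~w -> ~y) -> ~y) -> ~x) -> w) -> w): 0.9 ≤ 0.9, so result = 1
((((((~w -> ~y) -> ~y) -> ~x) -> w) -> w) -> x): 1 > 0.33, so result = 0.33
(((((((~w -> ~y) -> ~y) -> ~x) -> w) -> w) -> x) -> w): 0.33 ≤ 0.9, so result = 1
((((((((~w -> ~y) -> ~y) -> ~x) -> w) -> w) -> x) -> w) -> z): 1 > 0.45, so result = 0.45
(((((((((~w -> ~y) -> ~y) -> ~x) -> w) -> w) -> x) -> w) -> z) -> x): 0.45 > 0.33, so result = 0.33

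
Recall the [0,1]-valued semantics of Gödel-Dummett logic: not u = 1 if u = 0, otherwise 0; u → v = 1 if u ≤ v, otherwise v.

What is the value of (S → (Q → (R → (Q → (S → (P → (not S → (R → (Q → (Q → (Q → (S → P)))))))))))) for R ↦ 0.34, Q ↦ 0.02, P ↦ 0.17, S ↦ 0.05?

not S: Gödel ¬ of 0.05 = 0 (operand ≠ 0)
(S → P): 0.05 ≤ 0.17, so result = 1
(Q → (S → P)): 0.02 ≤ 1, so result = 1
(Q → (Q → (S → P))): 0.02 ≤ 1, so result = 1
(Q → (Q → (Q → (S → P)))): 0.02 ≤ 1, so result = 1
(R → (Q → (Q → (Q → (S → P))))): 0.34 ≤ 1, so result = 1
(not S → (R → (Q → (Q → (Q → (S → P)))))): 0 ≤ 1, so result = 1
(P → (not S → (R → (Q → (Q → (Q → (S → P))))))): 0.17 ≤ 1, so result = 1
(S → (P → (not S → (R → (Q → (Q → (Q → (S → P)))))))): 0.05 ≤ 1, so result = 1
(Q → (S → (P → (not S → (R → (Q → (Q → (Q → (S → P))))))))): 0.02 ≤ 1, so result = 1
(R → (Q → (S → (P → (not S → (R → (Q → (Q → (Q → (S → P)))))))))): 0.34 ≤ 1, so result = 1
(Q → (R → (Q → (S → (P → (not S → (R → (Q → (Q → (Q → (S → P))))))))))): 0.02 ≤ 1, so result = 1
(S → (Q → (R → (Q → (S → (P → (not S → (R → (Q → (Q → (Q → (S → P)))))))))))): 0.05 ≤ 1, so result = 1

1.00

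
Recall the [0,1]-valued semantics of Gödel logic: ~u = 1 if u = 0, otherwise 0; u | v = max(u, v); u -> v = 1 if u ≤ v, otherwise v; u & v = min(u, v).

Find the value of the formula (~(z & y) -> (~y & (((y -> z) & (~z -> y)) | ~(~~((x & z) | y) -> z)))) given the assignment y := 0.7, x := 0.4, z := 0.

(z & y) = min(0, 0.7) = 0
~(z & y): Gödel ¬ of 0 = 1 (operand is 0)
~y: Gödel ¬ of 0.7 = 0 (operand ≠ 0)
(y -> z): 0.7 > 0, so result = 0
~z: Gödel ¬ of 0 = 1 (operand is 0)
(~z -> y): 1 > 0.7, so result = 0.7
((y -> z) & (~z -> y)) = min(0, 0.7) = 0
(x & z) = min(0.4, 0) = 0
((x & z) | y) = max(0, 0.7) = 0.7
~((x & z) | y): Gödel ¬ of 0.7 = 0 (operand ≠ 0)
~~((x & z) | y): Gödel ¬ of 0 = 1 (operand is 0)
(~~((x & z) | y) -> z): 1 > 0, so result = 0
~(~~((x & z) | y) -> z): Gödel ¬ of 0 = 1 (operand is 0)
(((y -> z) & (~z -> y)) | ~(~~((x & z) | y) -> z)) = max(0, 1) = 1
(~y & (((y -> z) & (~z -> y)) | ~(~~((x & z) | y) -> z))) = min(0, 1) = 0
(~(z & y) -> (~y & (((y -> z) & (~z -> y)) | ~(~~((x & z) | y) -> z)))): 1 > 0, so result = 0

0.00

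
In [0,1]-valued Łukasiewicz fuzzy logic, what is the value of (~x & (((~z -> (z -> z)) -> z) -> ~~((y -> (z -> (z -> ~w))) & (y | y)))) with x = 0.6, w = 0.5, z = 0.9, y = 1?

~x: Łukasiewicz ¬ gives 1 − 0.6 = 0.4
~z: Łukasiewicz ¬ gives 1 − 0.9 = 0.1
(z -> z): min(1, 1 − 0.9 + 0.9) = 1
(~z -> (z -> z)): min(1, 1 − 0.1 + 1) = 1
((~z -> (z -> z)) -> z): min(1, 1 − 1 + 0.9) = 0.9
~w: Łukasiewicz ¬ gives 1 − 0.5 = 0.5
(z -> ~w): min(1, 1 − 0.9 + 0.5) = 0.6
(z -> (z -> ~w)): min(1, 1 − 0.9 + 0.6) = 0.7
(y -> (z -> (z -> ~w))): min(1, 1 − 1 + 0.7) = 0.7
(y | y) = max(1, 1) = 1
((y -> (z -> (z -> ~w))) & (y | y)) = min(0.7, 1) = 0.7
~((y -> (z -> (z -> ~w))) & (y | y)): Łukasiewicz ¬ gives 1 − 0.7 = 0.3
~~((y -> (z -> (z -> ~w))) & (y | y)): Łukasiewicz ¬ gives 1 − 0.3 = 0.7
(((~z -> (z -> z)) -> z) -> ~~((y -> (z -> (z -> ~w))) & (y | y))): min(1, 1 − 0.9 + 0.7) = 0.8
(~x & (((~z -> (z -> z)) -> z) -> ~~((y -> (z -> (z -> ~w))) & (y | y)))) = min(0.4, 0.8) = 0.4

0.40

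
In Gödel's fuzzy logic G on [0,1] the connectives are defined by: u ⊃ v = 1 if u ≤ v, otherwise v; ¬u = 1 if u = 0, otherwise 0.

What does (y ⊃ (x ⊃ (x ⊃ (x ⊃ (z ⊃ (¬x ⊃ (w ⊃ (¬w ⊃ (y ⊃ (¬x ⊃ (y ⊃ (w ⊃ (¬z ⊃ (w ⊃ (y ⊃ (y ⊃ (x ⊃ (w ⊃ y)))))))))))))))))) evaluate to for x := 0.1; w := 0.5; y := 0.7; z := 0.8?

¬x: Gödel ¬ of 0.1 = 0 (operand ≠ 0)
¬w: Gödel ¬ of 0.5 = 0 (operand ≠ 0)
¬x: Gödel ¬ of 0.1 = 0 (operand ≠ 0)
¬z: Gödel ¬ of 0.8 = 0 (operand ≠ 0)
(w ⊃ y): 0.5 ≤ 0.7, so result = 1
(x ⊃ (w ⊃ y)): 0.1 ≤ 1, so result = 1
(y ⊃ (x ⊃ (w ⊃ y))): 0.7 ≤ 1, so result = 1
(y ⊃ (y ⊃ (x ⊃ (w ⊃ y)))): 0.7 ≤ 1, so result = 1
(w ⊃ (y ⊃ (y ⊃ (x ⊃ (w ⊃ y))))): 0.5 ≤ 1, so result = 1
(¬z ⊃ (w ⊃ (y ⊃ (y ⊃ (x ⊃ (w ⊃ y)))))): 0 ≤ 1, so result = 1
(w ⊃ (¬z ⊃ (w ⊃ (y ⊃ (y ⊃ (x ⊃ (w ⊃ y))))))): 0.5 ≤ 1, so result = 1
(y ⊃ (w ⊃ (¬z ⊃ (w ⊃ (y ⊃ (y ⊃ (x ⊃ (w ⊃ y)))))))): 0.7 ≤ 1, so result = 1
(¬x ⊃ (y ⊃ (w ⊃ (¬z ⊃ (w ⊃ (y ⊃ (y ⊃ (x ⊃ (w ⊃ y))))))))): 0 ≤ 1, so result = 1
(y ⊃ (¬x ⊃ (y ⊃ (w ⊃ (¬z ⊃ (w ⊃ (y ⊃ (y ⊃ (x ⊃ (w ⊃ y)))))))))): 0.7 ≤ 1, so result = 1
(¬w ⊃ (y ⊃ (¬x ⊃ (y ⊃ (w ⊃ (¬z ⊃ (w ⊃ (y ⊃ (y ⊃ (x ⊃ (w ⊃ y))))))))))): 0 ≤ 1, so result = 1
(w ⊃ (¬w ⊃ (y ⊃ (¬x ⊃ (y ⊃ (w ⊃ (¬z ⊃ (w ⊃ (y ⊃ (y ⊃ (x ⊃ (w ⊃ y)))))))))))): 0.5 ≤ 1, so result = 1
(¬x ⊃ (w ⊃ (¬w ⊃ (y ⊃ (¬x ⊃ (y ⊃ (w ⊃ (¬z ⊃ (w ⊃ (y ⊃ (y ⊃ (x ⊃ (w ⊃ y))))))))))))): 0 ≤ 1, so result = 1
(z ⊃ (¬x ⊃ (w ⊃ (¬w ⊃ (y ⊃ (¬x ⊃ (y ⊃ (w ⊃ (¬z ⊃ (w ⊃ (y ⊃ (y ⊃ (x ⊃ (w ⊃ y)))))))))))))): 0.8 ≤ 1, so result = 1
(x ⊃ (z ⊃ (¬x ⊃ (w ⊃ (¬w ⊃ (y ⊃ (¬x ⊃ (y ⊃ (w ⊃ (¬z ⊃ (w ⊃ (y ⊃ (y ⊃ (x ⊃ (w ⊃ y))))))))))))))): 0.1 ≤ 1, so result = 1
(x ⊃ (x ⊃ (z ⊃ (¬x ⊃ (w ⊃ (¬w ⊃ (y ⊃ (¬x ⊃ (y ⊃ (w ⊃ (¬z ⊃ (w ⊃ (y ⊃ (y ⊃ (x ⊃ (w ⊃ y)))))))))))))))): 0.1 ≤ 1, so result = 1
(x ⊃ (x ⊃ (x ⊃ (z ⊃ (¬x ⊃ (w ⊃ (¬w ⊃ (y ⊃ (¬x ⊃ (y ⊃ (w ⊃ (¬z ⊃ (w ⊃ (y ⊃ (y ⊃ (x ⊃ (w ⊃ y))))))))))))))))): 0.1 ≤ 1, so result = 1
(y ⊃ (x ⊃ (x ⊃ (x ⊃ (z ⊃ (¬x ⊃ (w ⊃ (¬w ⊃ (y ⊃ (¬x ⊃ (y ⊃ (w ⊃ (¬z ⊃ (w ⊃ (y ⊃ (y ⊃ (x ⊃ (w ⊃ y)))))))))))))))))): 0.7 ≤ 1, so result = 1

1.00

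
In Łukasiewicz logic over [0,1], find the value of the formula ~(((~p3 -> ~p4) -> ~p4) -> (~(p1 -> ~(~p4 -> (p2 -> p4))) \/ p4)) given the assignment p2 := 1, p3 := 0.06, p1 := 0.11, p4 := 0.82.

0.12

~p3: Łukasiewicz ¬ gives 1 − 0.06 = 0.94
~p4: Łukasiewicz ¬ gives 1 − 0.82 = 0.18
(~p3 -> ~p4): min(1, 1 − 0.94 + 0.18) = 0.24
~p4: Łukasiewicz ¬ gives 1 − 0.82 = 0.18
((~p3 -> ~p4) -> ~p4): min(1, 1 − 0.24 + 0.18) = 0.94
~p4: Łukasiewicz ¬ gives 1 − 0.82 = 0.18
(p2 -> p4): min(1, 1 − 1 + 0.82) = 0.82
(~p4 -> (p2 -> p4)): min(1, 1 − 0.18 + 0.82) = 1
~(~p4 -> (p2 -> p4)): Łukasiewicz ¬ gives 1 − 1 = 0
(p1 -> ~(~p4 -> (p2 -> p4))): min(1, 1 − 0.11 + 0) = 0.89
~(p1 -> ~(~p4 -> (p2 -> p4))): Łukasiewicz ¬ gives 1 − 0.89 = 0.11
(~(p1 -> ~(~p4 -> (p2 -> p4))) \/ p4) = max(0.11, 0.82) = 0.82
(((~p3 -> ~p4) -> ~p4) -> (~(p1 -> ~(~p4 -> (p2 -> p4))) \/ p4)): min(1, 1 − 0.94 + 0.82) = 0.88
~(((~p3 -> ~p4) -> ~p4) -> (~(p1 -> ~(~p4 -> (p2 -> p4))) \/ p4)): Łukasiewicz ¬ gives 1 − 0.88 = 0.12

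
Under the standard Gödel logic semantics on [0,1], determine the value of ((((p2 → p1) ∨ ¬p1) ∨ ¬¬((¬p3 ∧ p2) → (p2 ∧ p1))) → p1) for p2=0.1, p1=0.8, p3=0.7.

(p2 → p1): 0.1 ≤ 0.8, so result = 1
¬p1: Gödel ¬ of 0.8 = 0 (operand ≠ 0)
((p2 → p1) ∨ ¬p1) = max(1, 0) = 1
¬p3: Gödel ¬ of 0.7 = 0 (operand ≠ 0)
(¬p3 ∧ p2) = min(0, 0.1) = 0
(p2 ∧ p1) = min(0.1, 0.8) = 0.1
((¬p3 ∧ p2) → (p2 ∧ p1)): 0 ≤ 0.1, so result = 1
¬((¬p3 ∧ p2) → (p2 ∧ p1)): Gödel ¬ of 1 = 0 (operand ≠ 0)
¬¬((¬p3 ∧ p2) → (p2 ∧ p1)): Gödel ¬ of 0 = 1 (operand is 0)
(((p2 → p1) ∨ ¬p1) ∨ ¬¬((¬p3 ∧ p2) → (p2 ∧ p1))) = max(1, 1) = 1
((((p2 → p1) ∨ ¬p1) ∨ ¬¬((¬p3 ∧ p2) → (p2 ∧ p1))) → p1): 1 > 0.8, so result = 0.8

0.80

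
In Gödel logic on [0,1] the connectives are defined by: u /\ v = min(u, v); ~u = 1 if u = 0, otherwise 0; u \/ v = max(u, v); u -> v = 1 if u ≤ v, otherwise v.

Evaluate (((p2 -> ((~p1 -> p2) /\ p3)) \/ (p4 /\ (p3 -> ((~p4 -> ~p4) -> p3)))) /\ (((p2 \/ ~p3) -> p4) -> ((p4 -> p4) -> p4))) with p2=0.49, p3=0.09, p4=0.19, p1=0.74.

0.19

~p1: Gödel ¬ of 0.74 = 0 (operand ≠ 0)
(~p1 -> p2): 0 ≤ 0.49, so result = 1
((~p1 -> p2) /\ p3) = min(1, 0.09) = 0.09
(p2 -> ((~p1 -> p2) /\ p3)): 0.49 > 0.09, so result = 0.09
~p4: Gödel ¬ of 0.19 = 0 (operand ≠ 0)
~p4: Gödel ¬ of 0.19 = 0 (operand ≠ 0)
(~p4 -> ~p4): 0 ≤ 0, so result = 1
((~p4 -> ~p4) -> p3): 1 > 0.09, so result = 0.09
(p3 -> ((~p4 -> ~p4) -> p3)): 0.09 ≤ 0.09, so result = 1
(p4 /\ (p3 -> ((~p4 -> ~p4) -> p3))) = min(0.19, 1) = 0.19
((p2 -> ((~p1 -> p2) /\ p3)) \/ (p4 /\ (p3 -> ((~p4 -> ~p4) -> p3)))) = max(0.09, 0.19) = 0.19
~p3: Gödel ¬ of 0.09 = 0 (operand ≠ 0)
(p2 \/ ~p3) = max(0.49, 0) = 0.49
((p2 \/ ~p3) -> p4): 0.49 > 0.19, so result = 0.19
(p4 -> p4): 0.19 ≤ 0.19, so result = 1
((p4 -> p4) -> p4): 1 > 0.19, so result = 0.19
(((p2 \/ ~p3) -> p4) -> ((p4 -> p4) -> p4)): 0.19 ≤ 0.19, so result = 1
(((p2 -> ((~p1 -> p2) /\ p3)) \/ (p4 /\ (p3 -> ((~p4 -> ~p4) -> p3)))) /\ (((p2 \/ ~p3) -> p4) -> ((p4 -> p4) -> p4))) = min(0.19, 1) = 0.19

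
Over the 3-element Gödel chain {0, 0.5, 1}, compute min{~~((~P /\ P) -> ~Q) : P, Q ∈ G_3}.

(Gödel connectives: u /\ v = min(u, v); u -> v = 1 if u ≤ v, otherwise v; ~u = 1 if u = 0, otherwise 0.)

1.00

Every assignment gives 1. For instance at P = 0, Q = 0:
  ~P: Gödel ¬ of 0 = 1 (operand is 0)
  (~P /\ P) = min(1, 0) = 0
  ~Q: Gödel ¬ of 0 = 1 (operand is 0)
  ((~P /\ P) -> ~Q): 0 ≤ 1, so result = 1
  ~((~P /\ P) -> ~Q): Gödel ¬ of 1 = 0 (operand ≠ 0)
  ~~((~P /\ P) -> ~Q): Gödel ¬ of 0 = 1 (operand is 0)
All 9 assignments give value 1 — the formula is a G_3-tautology.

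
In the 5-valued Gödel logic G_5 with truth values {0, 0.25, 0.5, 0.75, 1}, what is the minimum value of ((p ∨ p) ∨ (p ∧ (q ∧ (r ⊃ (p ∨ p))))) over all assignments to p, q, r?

The minimum is attained at p = 0, q = 0, r = 0:
  (p ∨ p) = max(0, 0) = 0
  (p ∨ p) = max(0, 0) = 0
  (r ⊃ (p ∨ p)): 0 ≤ 0, so result = 1
  (q ∧ (r ⊃ (p ∨ p))) = min(0, 1) = 0
  (p ∧ (q ∧ (r ⊃ (p ∨ p)))) = min(0, 0) = 0
  ((p ∨ p) ∨ (p ∧ (q ∧ (r ⊃ (p ∨ p))))) = max(0, 0) = 0
Checking all 125 assignments confirms none give a value below 0.00.

0.00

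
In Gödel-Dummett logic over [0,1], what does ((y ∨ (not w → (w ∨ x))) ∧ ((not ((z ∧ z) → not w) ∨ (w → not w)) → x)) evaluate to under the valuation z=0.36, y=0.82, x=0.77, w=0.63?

0.77

not w: Gödel ¬ of 0.63 = 0 (operand ≠ 0)
(w ∨ x) = max(0.63, 0.77) = 0.77
(not w → (w ∨ x)): 0 ≤ 0.77, so result = 1
(y ∨ (not w → (w ∨ x))) = max(0.82, 1) = 1
(z ∧ z) = min(0.36, 0.36) = 0.36
not w: Gödel ¬ of 0.63 = 0 (operand ≠ 0)
((z ∧ z) → not w): 0.36 > 0, so result = 0
not ((z ∧ z) → not w): Gödel ¬ of 0 = 1 (operand is 0)
not w: Gödel ¬ of 0.63 = 0 (operand ≠ 0)
(w → not w): 0.63 > 0, so result = 0
(not ((z ∧ z) → not w) ∨ (w → not w)) = max(1, 0) = 1
((not ((z ∧ z) → not w) ∨ (w → not w)) → x): 1 > 0.77, so result = 0.77
((y ∨ (not w → (w ∨ x))) ∧ ((not ((z ∧ z) → not w) ∨ (w → not w)) → x)) = min(1, 0.77) = 0.77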